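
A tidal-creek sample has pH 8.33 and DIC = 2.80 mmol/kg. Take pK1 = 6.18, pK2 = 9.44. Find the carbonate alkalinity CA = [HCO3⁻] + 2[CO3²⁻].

CA = [HCO3⁻] + 2[CO3²⁻] = (α₁ + 2α₂)·DIC
At pH 8.33: [H⁺]/K1 = 10^-2.15 = 0.0070795, K2/[H⁺] = 10^-1.11 = 0.077625
α₁ = 1/(1 + 0.0070795 + 0.077625) = 1/1.0847 = 0.9219; α₂ = α₁·K2/[H⁺] = 0.07156
α₁ + 2α₂ = 1.0650
CA = 1.0650 × 2.80 = 2.98 mmol/kg

CA = 2.98 mmol/kg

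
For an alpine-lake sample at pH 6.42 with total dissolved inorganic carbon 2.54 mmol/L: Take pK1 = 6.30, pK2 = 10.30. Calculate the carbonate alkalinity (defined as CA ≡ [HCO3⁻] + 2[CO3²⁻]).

CA = 1.44 mmol/L

CA = [HCO3⁻] + 2[CO3²⁻] = (α₁ + 2α₂)·DIC
At pH 6.42: [H⁺]/K1 = 10^-0.12 = 0.75858, K2/[H⁺] = 10^-3.88 = 0.00013183
α₁ = 1/(1 + 0.75858 + 0.00013183) = 1/1.7587 = 0.5686; α₂ = α₁·K2/[H⁺] = 7.496×10^-5
α₁ + 2α₂ = 0.5687
CA = 0.5687 × 2.54 = 1.44 mmol/L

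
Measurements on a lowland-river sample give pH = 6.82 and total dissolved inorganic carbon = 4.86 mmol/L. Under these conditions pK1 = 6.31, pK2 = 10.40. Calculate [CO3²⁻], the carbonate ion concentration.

[CO3²⁻] = 0.976 μmol/L

α₂ = 1 / (1 + [H⁺]/K2 + [H⁺]²/(K1K2)) = 1 / (1 + 10^+3.58 + 10^+3.07)
   = 1 / (1 + 3801.9 + 1174.9) = 1/4977.8 = 0.0002009
[CO3²⁻] = α₂ × DIC = 0.0002009 × 4.86 = 0.000976 mmol/L = 0.976 μmol/L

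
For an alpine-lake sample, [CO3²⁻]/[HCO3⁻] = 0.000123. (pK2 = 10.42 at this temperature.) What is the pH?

From K2 = [H⁺][CO3²⁻]/[HCO3⁻]:  pH = pK2 + log₁₀([CO3²⁻]/[HCO3⁻])
log₁₀(0.000123) = -3.910
pH = 10.42 + (-3.910) = 6.51

pH = 6.51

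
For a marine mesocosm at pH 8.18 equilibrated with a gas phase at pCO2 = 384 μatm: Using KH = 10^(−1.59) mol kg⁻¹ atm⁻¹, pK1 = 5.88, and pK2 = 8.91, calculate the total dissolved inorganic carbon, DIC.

DIC = 2.35 mmol/kg

[CO2*] = KH · pCO2 = 10^(−1.59) × 384×10^-6 = 9.870×10^-6 mol/kg
α₀ = 1/(1 + K1/[H⁺] + K1K2/[H⁺]²) = 1/(1 + 10^+2.30 + 10^+1.57) = 0.004207
DIC = [CO2*]/α₀ = 9.870×10^-6 / 0.004207 = 2.35 mmol/kg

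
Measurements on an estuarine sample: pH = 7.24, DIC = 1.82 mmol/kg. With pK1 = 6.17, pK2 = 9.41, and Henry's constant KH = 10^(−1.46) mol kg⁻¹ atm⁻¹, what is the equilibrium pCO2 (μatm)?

pCO2 = 4090 μatm

α₀ = 1 / (1 + K1/[H⁺] + K1K2/[H⁺]²) = 1 / (1 + 10^+1.07 + 10^-1.10)
   = 1 / (1 + 11.749 + 0.079433) = 1/12.828 = 0.07795
[CO2*] = α₀ × DIC = 0.07795 × 1.82 = 0.1419 mmol/kg
pCO2 = [CO2*]/KH = 1.419×10^-4 / 3.467×10^-2 = 4090 μatm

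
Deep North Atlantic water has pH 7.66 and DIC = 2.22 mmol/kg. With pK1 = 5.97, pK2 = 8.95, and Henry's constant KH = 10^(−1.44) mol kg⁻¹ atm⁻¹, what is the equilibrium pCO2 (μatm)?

pCO2 = 1160 μatm

α₀ = 1 / (1 + K1/[H⁺] + K1K2/[H⁺]²) = 1 / (1 + 10^+1.69 + 10^+0.40)
   = 1 / (1 + 48.978 + 2.5119) = 1/52.490 = 0.01905
[CO2*] = α₀ × DIC = 0.01905 × 2.22 = 0.04229 mmol/kg
pCO2 = [CO2*]/KH = 4.229×10^-5 / 3.631×10^-2 = 1160 μatm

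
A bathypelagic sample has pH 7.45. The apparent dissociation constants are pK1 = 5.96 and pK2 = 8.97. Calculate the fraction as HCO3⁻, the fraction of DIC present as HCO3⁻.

α₁ = 0.941

α₁ = 1 / (1 + [H⁺]/K1 + K2/[H⁺]) = 1 / (1 + 10^-1.49 + 10^-1.52)
   = 1 / (1 + 0.032359 + 0.030200) = 1/1.0626 = 0.9411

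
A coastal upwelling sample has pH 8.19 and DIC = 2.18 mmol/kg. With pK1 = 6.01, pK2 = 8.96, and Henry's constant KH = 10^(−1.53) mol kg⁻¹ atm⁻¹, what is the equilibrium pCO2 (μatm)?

α₀ = 1 / (1 + K1/[H⁺] + K1K2/[H⁺]²) = 1 / (1 + 10^+2.18 + 10^+1.41)
   = 1 / (1 + 151.36 + 25.704) = 1/178.06 = 0.005616
[CO2*] = α₀ × DIC = 0.005616 × 2.18 = 0.01224 mmol/kg = 12.24 μmol/kg
pCO2 = [CO2*]/KH = 1.224×10^-5 / 2.951×10^-2 = 415 μatm

pCO2 = 415 μatm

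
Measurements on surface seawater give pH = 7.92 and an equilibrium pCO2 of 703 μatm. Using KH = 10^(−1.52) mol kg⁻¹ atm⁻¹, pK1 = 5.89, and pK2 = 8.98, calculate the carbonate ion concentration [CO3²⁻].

[CO3²⁻] = 0.198 mmol/kg

[CO2*] = KH · pCO2 = 10^(−1.52) × 703×10^-6 = 2.123×10^-5 mol/kg
α₀ = 1/(1 + K1/[H⁺] + K1K2/[H⁺]²) = 1/(1 + 10^+2.03 + 10^+0.97) = 0.008512
DIC = [CO2*]/α₀ = 2.123×10^-5 / 0.008512 = 2.494 mmol/kg
[CO3²⁻] = α₂·DIC; α₂ = 0.07944, so [CO3²⁻] = 0.07944 × 2.494 = 0.198 mmol/kg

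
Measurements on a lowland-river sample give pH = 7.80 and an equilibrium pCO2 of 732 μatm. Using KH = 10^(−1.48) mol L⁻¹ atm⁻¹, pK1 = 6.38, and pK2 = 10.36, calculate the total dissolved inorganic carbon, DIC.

DIC = 0.664 mmol/L

[CO2*] = KH · pCO2 = 10^(−1.48) × 732×10^-6 = 2.424×10^-5 mol/L
α₀ = 1/(1 + K1/[H⁺] + K1K2/[H⁺]²) = 1/(1 + 10^+1.42 + 10^-1.14) = 0.03653
DIC = [CO2*]/α₀ = 2.424×10^-5 / 0.03653 = 0.664 mmol/L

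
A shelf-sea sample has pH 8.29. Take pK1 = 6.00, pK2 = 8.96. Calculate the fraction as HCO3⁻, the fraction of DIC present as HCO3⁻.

α₁ = 0.820

α₁ = 1 / (1 + [H⁺]/K1 + K2/[H⁺]) = 1 / (1 + 10^-2.29 + 10^-0.67)
   = 1 / (1 + 0.0051286 + 0.21380) = 1/1.2189 = 0.8204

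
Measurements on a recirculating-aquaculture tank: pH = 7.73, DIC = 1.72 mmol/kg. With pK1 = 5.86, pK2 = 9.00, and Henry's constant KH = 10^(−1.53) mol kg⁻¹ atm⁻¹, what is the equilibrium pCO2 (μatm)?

pCO2 = 737 μatm

α₀ = 1 / (1 + K1/[H⁺] + K1K2/[H⁺]²) = 1 / (1 + 10^+1.87 + 10^+0.60)
   = 1 / (1 + 74.131 + 3.9811) = 1/79.112 = 0.01264
[CO2*] = α₀ × DIC = 0.01264 × 1.72 = 0.02174 mmol/kg
pCO2 = [CO2*]/KH = 2.174×10^-5 / 2.951×10^-2 = 737 μatm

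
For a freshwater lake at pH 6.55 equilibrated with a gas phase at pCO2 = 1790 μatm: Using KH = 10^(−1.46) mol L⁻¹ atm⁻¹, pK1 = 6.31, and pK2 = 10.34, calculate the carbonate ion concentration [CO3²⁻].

[CO3²⁻] = 0.0175 μmol/L

[CO2*] = KH · pCO2 = 10^(−1.46) × 1790×10^-6 = 6.207×10^-5 mol/L
α₀ = 1/(1 + K1/[H⁺] + K1K2/[H⁺]²) = 1/(1 + 10^+0.24 + 10^-3.55) = 0.3652
DIC = [CO2*]/α₀ = 6.207×10^-5 / 0.3652 = 0.1699 mmol/L
[CO3²⁻] = α₂·DIC; α₂ = 0.0001029, so [CO3²⁻] = 0.0001029 × 0.1699 = 1.75×10^-5 mmol/L = 0.0175 μmol/L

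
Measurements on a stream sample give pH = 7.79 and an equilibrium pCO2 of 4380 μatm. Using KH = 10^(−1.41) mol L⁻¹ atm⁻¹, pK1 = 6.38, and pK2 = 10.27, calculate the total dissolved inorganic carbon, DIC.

DIC = 4.56 mmol/L

[CO2*] = KH · pCO2 = 10^(−1.41) × 4380×10^-6 = 1.704×10^-4 mol/L
α₀ = 1/(1 + K1/[H⁺] + K1K2/[H⁺]²) = 1/(1 + 10^+1.41 + 10^-1.07) = 0.03733
DIC = [CO2*]/α₀ = 1.704×10^-4 / 0.03733 = 4.56 mmol/L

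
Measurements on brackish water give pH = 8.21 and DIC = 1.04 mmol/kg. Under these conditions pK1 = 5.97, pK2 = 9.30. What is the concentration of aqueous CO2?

[CO2*] = 5.51 μmol/kg

α₀ = 1 / (1 + K1/[H⁺] + K1K2/[H⁺]²) = 1 / (1 + 10^+2.24 + 10^+1.15)
   = 1 / (1 + 173.78 + 14.125) = 1/188.91 = 0.005294
[CO2*] = α₀ × DIC = 0.005294 × 1.04 = 0.00551 mmol/kg = 5.51 μmol/kg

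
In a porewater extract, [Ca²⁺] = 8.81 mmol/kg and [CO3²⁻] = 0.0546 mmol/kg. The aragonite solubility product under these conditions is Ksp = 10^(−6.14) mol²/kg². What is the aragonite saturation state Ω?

Ω = 0.664

Ksp = 10^(−6.14) = 7.244×10^-7
Ω = [Ca²⁺][CO3²⁻]/Ksp = (8.81×10^-3)(0.0546×10^-3) / 7.244×10^-7 = 0.664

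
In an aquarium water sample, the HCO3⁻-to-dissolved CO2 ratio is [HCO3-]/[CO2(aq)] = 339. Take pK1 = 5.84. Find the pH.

From K1 = [H⁺][HCO3-]/[CO2(aq)]:  pH = pK1 + log₁₀([HCO3-]/[CO2(aq)])
log₁₀(339) = +2.530
pH = 5.84 + (+2.530) = 8.37

pH = 8.37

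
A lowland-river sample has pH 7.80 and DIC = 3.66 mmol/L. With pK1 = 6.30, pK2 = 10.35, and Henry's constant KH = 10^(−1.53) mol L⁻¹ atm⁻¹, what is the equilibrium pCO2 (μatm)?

α₀ = 1 / (1 + K1/[H⁺] + K1K2/[H⁺]²) = 1 / (1 + 10^+1.50 + 10^-1.05)
   = 1 / (1 + 31.623 + 0.089125) = 1/32.712 = 0.03057
[CO2*] = α₀ × DIC = 0.03057 × 3.66 = 0.1119 mmol/L
pCO2 = [CO2*]/KH = 1.119×10^-4 / 2.951×10^-2 = 3790 μatm

pCO2 = 3790 μatm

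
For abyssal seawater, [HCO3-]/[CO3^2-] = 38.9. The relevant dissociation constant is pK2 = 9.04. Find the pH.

From K2 = [H⁺][CO3^2-]/[HCO3-]:  pH = pK2 − log₁₀([HCO3-]/[CO3^2-])
log₁₀(38.9) = +1.590
pH = 9.04 − (+1.590) = 7.45

pH = 7.45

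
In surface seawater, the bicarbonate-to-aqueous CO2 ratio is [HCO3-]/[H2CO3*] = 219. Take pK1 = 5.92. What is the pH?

pH = 8.26

From K1 = [H⁺][HCO3-]/[H2CO3*]:  pH = pK1 + log₁₀([HCO3-]/[H2CO3*])
log₁₀(219) = +2.340
pH = 5.92 + (+2.340) = 8.26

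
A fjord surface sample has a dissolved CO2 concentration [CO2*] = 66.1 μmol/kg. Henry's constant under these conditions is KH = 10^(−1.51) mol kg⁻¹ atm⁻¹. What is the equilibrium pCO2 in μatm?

pCO2 = 2140 μatm

KH = 10^(−1.51) = 3.090×10^-2 mol kg⁻¹ atm⁻¹
pCO2 = [CO2*]/KH = 66.1×10^-6 / 3.090×10^-2 = 2.14×10^-3 atm = 2140 μatm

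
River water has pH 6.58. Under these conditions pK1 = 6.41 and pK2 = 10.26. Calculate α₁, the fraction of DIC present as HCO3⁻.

α₁ = 0.597

α₁ = 1 / (1 + [H⁺]/K1 + K2/[H⁺]) = 1 / (1 + 10^-0.17 + 10^-3.68)
   = 1 / (1 + 0.67608 + 0.00020893) = 1/1.6763 = 0.5966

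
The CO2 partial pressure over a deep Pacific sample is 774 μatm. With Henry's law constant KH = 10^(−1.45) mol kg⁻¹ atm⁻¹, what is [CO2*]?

KH = 10^(−1.45) = 3.548×10^-2 mol kg⁻¹ atm⁻¹
[CO2*] = KH · pCO2 = 3.548×10^-2 × 774×10^-6 atm = 2.75×10^-5 mol/kg

[CO2*] = 27.5 μmol/kg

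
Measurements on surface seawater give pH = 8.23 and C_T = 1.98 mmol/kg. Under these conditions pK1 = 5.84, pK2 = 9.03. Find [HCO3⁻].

[HCO3⁻] = 1.70 mmol/kg

α₁ = 1 / (1 + [H⁺]/K1 + K2/[H⁺]) = 1 / (1 + 10^-2.39 + 10^-0.80)
   = 1 / (1 + 0.0040738 + 0.15849) = 1/1.1626 = 0.8602
[HCO3⁻] = α₁ × DIC = 0.8602 × 1.98 = 1.70 mmol/kg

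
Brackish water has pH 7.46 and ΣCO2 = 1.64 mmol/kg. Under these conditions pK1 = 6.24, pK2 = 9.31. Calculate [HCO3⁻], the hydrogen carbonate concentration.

α₁ = 1 / (1 + [H⁺]/K1 + K2/[H⁺]) = 1 / (1 + 10^-1.22 + 10^-1.85)
   = 1 / (1 + 0.060256 + 0.014125) = 1/1.0744 = 0.9308
[HCO3⁻] = α₁ × DIC = 0.9308 × 1.64 = 1.53 mmol/kg

[HCO3⁻] = 1.53 mmol/kg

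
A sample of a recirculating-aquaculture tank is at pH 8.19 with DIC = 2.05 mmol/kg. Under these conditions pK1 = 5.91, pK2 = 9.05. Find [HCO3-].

[HCO3⁻] = 1.79 mmol/kg

α₁ = 1 / (1 + [H⁺]/K1 + K2/[H⁺]) = 1 / (1 + 10^-2.28 + 10^-0.86)
   = 1 / (1 + 0.0052481 + 0.13804) = 1/1.1433 = 0.8747
[HCO3⁻] = α₁ × DIC = 0.8747 × 2.05 = 1.79 mmol/kg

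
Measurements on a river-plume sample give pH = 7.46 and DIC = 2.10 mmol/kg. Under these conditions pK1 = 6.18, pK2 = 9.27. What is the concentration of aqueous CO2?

[CO2*] = 0.103 mmol/kg

α₀ = 1 / (1 + K1/[H⁺] + K1K2/[H⁺]²) = 1 / (1 + 10^+1.28 + 10^-0.53)
   = 1 / (1 + 19.055 + 0.29512) = 1/20.350 = 0.04914
[CO2*] = α₀ × DIC = 0.04914 × 2.10 = 0.103 mmol/kg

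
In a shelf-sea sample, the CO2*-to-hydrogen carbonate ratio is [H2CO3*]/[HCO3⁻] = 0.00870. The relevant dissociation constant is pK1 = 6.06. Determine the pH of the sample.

pH = 8.12

From K1 = [H⁺][HCO3⁻]/[H2CO3*]:  pH = pK1 − log₁₀([H2CO3*]/[HCO3⁻])
log₁₀(0.00870) = -2.060
pH = 6.06 − (-2.060) = 8.12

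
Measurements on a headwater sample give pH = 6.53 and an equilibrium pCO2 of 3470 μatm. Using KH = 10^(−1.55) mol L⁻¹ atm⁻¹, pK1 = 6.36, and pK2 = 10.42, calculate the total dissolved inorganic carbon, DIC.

DIC = 0.242 mmol/L

[CO2*] = KH · pCO2 = 10^(−1.55) × 3470×10^-6 = 9.780×10^-5 mol/L
α₀ = 1/(1 + K1/[H⁺] + K1K2/[H⁺]²) = 1/(1 + 10^+0.17 + 10^-3.72) = 0.4033
DIC = [CO2*]/α₀ = 9.780×10^-5 / 0.4033 = 0.242 mmol/L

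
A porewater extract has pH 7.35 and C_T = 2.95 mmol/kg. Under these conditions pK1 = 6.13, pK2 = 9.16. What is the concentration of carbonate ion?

α₂ = 1 / (1 + [H⁺]/K2 + [H⁺]²/(K1K2)) = 1 / (1 + 10^+1.81 + 10^+0.59)
   = 1 / (1 + 64.565 + 3.8905) = 1/69.456 = 0.01440
[CO3²⁻] = α₂ × DIC = 0.01440 × 2.95 = 0.0425 mmol/kg

[CO3²⁻] = 0.0425 mmol/kg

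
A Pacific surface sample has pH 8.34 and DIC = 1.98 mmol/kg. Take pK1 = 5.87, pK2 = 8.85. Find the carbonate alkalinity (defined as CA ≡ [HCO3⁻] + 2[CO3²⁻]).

CA = [HCO3⁻] + 2[CO3²⁻] = (α₁ + 2α₂)·DIC
At pH 8.34: [H⁺]/K1 = 10^-2.47 = 0.0033884, K2/[H⁺] = 10^-0.51 = 0.30903
α₁ = 1/(1 + 0.0033884 + 0.30903) = 1/1.3124 = 0.7620; α₂ = α₁·K2/[H⁺] = 0.2355
α₁ + 2α₂ = 1.2329
CA = 1.2329 × 1.98 = 2.44 mmol/kg

CA = 2.44 mmol/kg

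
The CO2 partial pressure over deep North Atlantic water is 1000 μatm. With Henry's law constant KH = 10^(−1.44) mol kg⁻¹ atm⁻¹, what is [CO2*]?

[CO2*] = 36.3 μmol/kg

KH = 10^(−1.44) = 3.631×10^-2 mol kg⁻¹ atm⁻¹
[CO2*] = KH · pCO2 = 3.631×10^-2 × 1000×10^-6 atm = 3.63×10^-5 mol/kg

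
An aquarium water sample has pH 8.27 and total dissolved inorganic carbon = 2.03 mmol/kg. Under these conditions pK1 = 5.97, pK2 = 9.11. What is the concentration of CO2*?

[CO2*] = 8.85 μmol/kg

α₀ = 1 / (1 + K1/[H⁺] + K1K2/[H⁺]²) = 1 / (1 + 10^+2.30 + 10^+1.46)
   = 1 / (1 + 199.53 + 28.840) = 1/229.37 = 0.004360
[CO2*] = α₀ × DIC = 0.004360 × 2.03 = 0.00885 mmol/kg = 8.85 μmol/kg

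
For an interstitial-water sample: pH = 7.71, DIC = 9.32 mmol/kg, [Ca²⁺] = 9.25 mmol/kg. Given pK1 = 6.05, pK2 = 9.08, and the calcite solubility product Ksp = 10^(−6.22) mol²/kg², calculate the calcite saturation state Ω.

Ω = 5.73

α₂ = 1 / (1 + [H⁺]/K2 + [H⁺]²/(K1K2)) = 1 / (1 + 10^+1.37 + 10^-0.29)
   = 1 / (1 + 23.442 + 0.51286) = 1/24.955 = 0.04007
[CO3²⁻] = α₂ × DIC = 0.04007 × 9.32 = 0.3735 mmol/kg
Ksp = 10^(−6.22) = 6.026×10^-7
Ω = [Ca²⁺][CO3²⁻]/Ksp = (9.25×10^-3)(3.735×10^-4) / 6.026×10^-7 = 5.73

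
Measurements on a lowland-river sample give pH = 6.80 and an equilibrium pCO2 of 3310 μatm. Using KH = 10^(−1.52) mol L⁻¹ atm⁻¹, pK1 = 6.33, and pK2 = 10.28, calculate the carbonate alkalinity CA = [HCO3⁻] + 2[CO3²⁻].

[CO2*] = KH · pCO2 = 10^(−1.52) × 3310×10^-6 = 9.996×10^-5 mol/L
α₀ = 1/(1 + K1/[H⁺] + K1K2/[H⁺]²) = 1/(1 + 10^+0.47 + 10^-3.01) = 0.2530
DIC = [CO2*]/α₀ = 9.996×10^-5 / 0.2530 = 0.3951 mmol/L
CA = (α₁ + 2α₂)·DIC = (0.7467 + 2×0.0002473) × 0.3951 = 0.295 mmol/L

CA = 0.295 mmol/L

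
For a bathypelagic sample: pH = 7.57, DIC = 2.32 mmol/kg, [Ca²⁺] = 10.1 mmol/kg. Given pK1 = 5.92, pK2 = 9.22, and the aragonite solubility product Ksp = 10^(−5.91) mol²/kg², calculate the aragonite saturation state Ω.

Ω = 0.408

α₂ = 1 / (1 + [H⁺]/K2 + [H⁺]²/(K1K2)) = 1 / (1 + 10^+1.65 + 10^+0.00)
   = 1 / (1 + 44.668 + 1.0000) = 1/46.668 = 0.02143
[CO3²⁻] = α₂ × DIC = 0.02143 × 2.32 = 0.04971 mmol/kg
Ksp = 10^(−5.91) = 1.230×10^-6
Ω = [Ca²⁺][CO3²⁻]/Ksp = (10.1×10^-3)(4.971×10^-5) / 1.230×10^-6 = 0.408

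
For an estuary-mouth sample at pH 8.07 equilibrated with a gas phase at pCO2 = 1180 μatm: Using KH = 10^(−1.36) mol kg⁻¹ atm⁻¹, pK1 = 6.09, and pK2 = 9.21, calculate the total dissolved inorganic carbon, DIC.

DIC = 5.33 mmol/kg

[CO2*] = KH · pCO2 = 10^(−1.36) × 1180×10^-6 = 5.151×10^-5 mol/kg
α₀ = 1/(1 + K1/[H⁺] + K1K2/[H⁺]²) = 1/(1 + 10^+1.98 + 10^+0.84) = 0.009670
DIC = [CO2*]/α₀ = 5.151×10^-5 / 0.009670 = 5.33 mmol/kg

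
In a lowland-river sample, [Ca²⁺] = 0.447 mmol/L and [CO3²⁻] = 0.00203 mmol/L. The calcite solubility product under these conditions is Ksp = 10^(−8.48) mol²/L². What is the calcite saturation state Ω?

Ω = 0.274

Ksp = 10^(−8.48) = 3.311×10^-9
Ω = [Ca²⁺][CO3²⁻]/Ksp = (0.447×10^-3)(0.00203×10^-3) / 3.311×10^-9 = 0.274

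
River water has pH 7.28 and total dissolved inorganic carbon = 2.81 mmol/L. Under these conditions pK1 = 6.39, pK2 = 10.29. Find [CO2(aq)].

[CO2*] = 0.320 mmol/L

α₀ = 1 / (1 + K1/[H⁺] + K1K2/[H⁺]²) = 1 / (1 + 10^+0.89 + 10^-2.12)
   = 1 / (1 + 7.7625 + 0.0075858) = 1/8.7701 = 0.1140
[CO2*] = α₀ × DIC = 0.1140 × 2.81 = 0.320 mmol/L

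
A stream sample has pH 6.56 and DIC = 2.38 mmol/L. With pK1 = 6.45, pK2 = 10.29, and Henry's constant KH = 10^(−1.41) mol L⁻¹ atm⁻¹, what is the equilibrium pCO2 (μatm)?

pCO2 = 2.67×10^4 μatm

α₀ = 1 / (1 + K1/[H⁺] + K1K2/[H⁺]²) = 1 / (1 + 10^+0.11 + 10^-3.62)
   = 1 / (1 + 1.2882 + 0.00023988) = 1/2.2885 = 0.4370
[CO2*] = α₀ × DIC = 0.4370 × 2.38 = 1.040 mmol/L
pCO2 = [CO2*]/KH = 1.040×10^-3 / 3.890×10^-2 = 2.67×10^4 μatm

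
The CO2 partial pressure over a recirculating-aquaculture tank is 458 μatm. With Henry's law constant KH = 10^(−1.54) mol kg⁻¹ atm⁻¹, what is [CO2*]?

[CO2*] = 13.2 μmol/kg

KH = 10^(−1.54) = 2.884×10^-2 mol kg⁻¹ atm⁻¹
[CO2*] = KH · pCO2 = 2.884×10^-2 × 458×10^-6 atm = 1.32×10^-5 mol/kg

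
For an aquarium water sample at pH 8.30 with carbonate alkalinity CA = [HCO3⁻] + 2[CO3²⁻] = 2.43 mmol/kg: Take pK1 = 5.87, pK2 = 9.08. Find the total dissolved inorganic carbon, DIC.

CA = [HCO3⁻] + 2[CO3²⁻] = (α₁ + 2α₂)·DIC
At pH 8.30: [H⁺]/K1 = 10^-2.43 = 0.0037154, K2/[H⁺] = 10^-0.78 = 0.16596
α₁ = 1/(1 + 0.0037154 + 0.16596) = 1/1.1697 = 0.8549; α₂ = α₁·K2/[H⁺] = 0.1419
α₁ + 2α₂ = 1.1387
DIC = CA / (α₁ + 2α₂) = 2.43 / 1.1387 = 2.13 mmol/kg

DIC = 2.13 mmol/kg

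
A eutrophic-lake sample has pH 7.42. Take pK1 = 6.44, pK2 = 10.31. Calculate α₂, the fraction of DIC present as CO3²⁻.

α₂ = 0.00116

α₂ = 1 / (1 + [H⁺]/K2 + [H⁺]²/(K1K2)) = 1 / (1 + 10^+2.89 + 10^+1.91)
   = 1 / (1 + 776.25 + 81.283) = 1/858.53 = 0.001165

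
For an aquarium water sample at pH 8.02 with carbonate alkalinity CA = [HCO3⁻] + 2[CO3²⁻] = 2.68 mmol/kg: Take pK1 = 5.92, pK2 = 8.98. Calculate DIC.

DIC = 2.46 mmol/kg

CA = [HCO3⁻] + 2[CO3²⁻] = (α₁ + 2α₂)·DIC
At pH 8.02: [H⁺]/K1 = 10^-2.10 = 0.0079433, K2/[H⁺] = 10^-0.96 = 0.10965
α₁ = 1/(1 + 0.0079433 + 0.10965) = 1/1.1176 = 0.8948; α₂ = α₁·K2/[H⁺] = 0.09811
α₁ + 2α₂ = 1.0910
DIC = CA / (α₁ + 2α₂) = 2.68 / 1.0910 = 2.46 mmol/kg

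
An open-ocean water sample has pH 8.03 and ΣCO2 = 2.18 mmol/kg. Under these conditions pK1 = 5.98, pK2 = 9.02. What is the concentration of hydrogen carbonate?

[HCO3⁻] = 1.96 mmol/kg

α₁ = 1 / (1 + [H⁺]/K1 + K2/[H⁺]) = 1 / (1 + 10^-2.05 + 10^-0.99)
   = 1 / (1 + 0.0089125 + 0.10233) = 1/1.1112 = 0.8999
[HCO3⁻] = α₁ × DIC = 0.8999 × 2.18 = 1.96 mmol/kg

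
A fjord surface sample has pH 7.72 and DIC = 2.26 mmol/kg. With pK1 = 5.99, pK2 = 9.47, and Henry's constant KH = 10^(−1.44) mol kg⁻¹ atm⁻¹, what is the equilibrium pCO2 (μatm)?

pCO2 = 1120 μatm

α₀ = 1 / (1 + K1/[H⁺] + K1K2/[H⁺]²) = 1 / (1 + 10^+1.73 + 10^-0.02)
   = 1 / (1 + 53.703 + 0.95499) = 1/55.658 = 0.01797
[CO2*] = α₀ × DIC = 0.01797 × 2.26 = 0.04060 mmol/kg
pCO2 = [CO2*]/KH = 4.060×10^-5 / 3.631×10^-2 = 1120 μatm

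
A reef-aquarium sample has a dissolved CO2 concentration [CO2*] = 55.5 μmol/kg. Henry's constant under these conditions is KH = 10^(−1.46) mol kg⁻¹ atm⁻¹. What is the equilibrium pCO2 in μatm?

pCO2 = 1600 μatm

KH = 10^(−1.46) = 3.467×10^-2 mol kg⁻¹ atm⁻¹
pCO2 = [CO2*]/KH = 55.5×10^-6 / 3.467×10^-2 = 1.60×10^-3 atm = 1600 μatm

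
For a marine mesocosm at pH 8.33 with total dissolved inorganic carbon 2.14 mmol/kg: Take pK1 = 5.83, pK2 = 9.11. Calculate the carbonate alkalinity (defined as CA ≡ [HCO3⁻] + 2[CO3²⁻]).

CA = 2.44 mmol/kg

CA = [HCO3⁻] + 2[CO3²⁻] = (α₁ + 2α₂)·DIC
At pH 8.33: [H⁺]/K1 = 10^-2.50 = 0.0031623, K2/[H⁺] = 10^-0.78 = 0.16596
α₁ = 1/(1 + 0.0031623 + 0.16596) = 1/1.1691 = 0.8553; α₂ = α₁·K2/[H⁺] = 0.1420
α₁ + 2α₂ = 1.1392
CA = 1.1392 × 2.14 = 2.44 mmol/kg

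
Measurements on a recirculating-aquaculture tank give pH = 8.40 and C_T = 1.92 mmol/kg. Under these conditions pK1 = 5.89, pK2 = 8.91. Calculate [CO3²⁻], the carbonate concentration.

α₂ = 1 / (1 + [H⁺]/K2 + [H⁺]²/(K1K2)) = 1 / (1 + 10^+0.51 + 10^-2.00)
   = 1 / (1 + 3.2359 + 0.010000) = 1/4.2459 = 0.2355
[CO3²⁻] = α₂ × DIC = 0.2355 × 1.92 = 0.452 mmol/kg

[CO3²⁻] = 0.452 mmol/kg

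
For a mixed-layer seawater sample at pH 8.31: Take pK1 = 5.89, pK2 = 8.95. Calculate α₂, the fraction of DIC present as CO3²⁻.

α₂ = 1 / (1 + [H⁺]/K2 + [H⁺]²/(K1K2)) = 1 / (1 + 10^+0.64 + 10^-1.78)
   = 1 / (1 + 4.3652 + 0.016596) = 1/5.3818 = 0.1858

α₂ = 0.186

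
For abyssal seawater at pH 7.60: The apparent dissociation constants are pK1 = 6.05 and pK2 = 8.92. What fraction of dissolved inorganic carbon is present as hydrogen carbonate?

α₁ = 0.929

α₁ = 1 / (1 + [H⁺]/K1 + K2/[H⁺]) = 1 / (1 + 10^-1.55 + 10^-1.32)
   = 1 / (1 + 0.028184 + 0.047863) = 1/1.0760 = 0.9293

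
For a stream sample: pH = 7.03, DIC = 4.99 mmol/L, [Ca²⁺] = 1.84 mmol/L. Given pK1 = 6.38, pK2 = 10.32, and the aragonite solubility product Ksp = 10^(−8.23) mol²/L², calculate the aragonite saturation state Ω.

Ω = 0.653

α₂ = 1 / (1 + [H⁺]/K2 + [H⁺]²/(K1K2)) = 1 / (1 + 10^+3.29 + 10^+2.64)
   = 1 / (1 + 1949.8 + 436.52) = 1/2387.4 = 0.0004189
[CO3²⁻] = α₂ × DIC = 0.0004189 × 4.99 = 0.002090 mmol/L = 2.090 μmol/L
Ksp = 10^(−8.23) = 5.888×10^-9
Ω = [Ca²⁺][CO3²⁻]/Ksp = (1.84×10^-3)(2.090×10^-6) / 5.888×10^-9 = 0.653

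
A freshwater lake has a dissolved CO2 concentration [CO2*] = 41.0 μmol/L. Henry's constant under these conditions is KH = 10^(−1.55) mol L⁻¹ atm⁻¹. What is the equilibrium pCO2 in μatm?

KH = 10^(−1.55) = 2.818×10^-2 mol L⁻¹ atm⁻¹
pCO2 = [CO2*]/KH = 41.0×10^-6 / 2.818×10^-2 = 1.45×10^-3 atm = 1450 μatm

pCO2 = 1450 μatm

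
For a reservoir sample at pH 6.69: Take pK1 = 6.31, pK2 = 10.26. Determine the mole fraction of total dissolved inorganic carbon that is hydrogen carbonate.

α₁ = 0.706

α₁ = 1 / (1 + [H⁺]/K1 + K2/[H⁺]) = 1 / (1 + 10^-0.38 + 10^-3.57)
   = 1 / (1 + 0.41687 + 0.00026915) = 1/1.4171 = 0.7056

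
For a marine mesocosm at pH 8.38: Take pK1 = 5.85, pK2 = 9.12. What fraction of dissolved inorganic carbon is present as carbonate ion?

α₂ = 0.154

α₂ = 1 / (1 + [H⁺]/K2 + [H⁺]²/(K1K2)) = 1 / (1 + 10^+0.74 + 10^-1.79)
   = 1 / (1 + 5.4954 + 0.016218) = 1/6.5116 = 0.1536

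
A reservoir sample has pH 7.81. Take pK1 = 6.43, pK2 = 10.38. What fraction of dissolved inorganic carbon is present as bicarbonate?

α₁ = 0.958

α₁ = 1 / (1 + [H⁺]/K1 + K2/[H⁺]) = 1 / (1 + 10^-1.38 + 10^-2.57)
   = 1 / (1 + 0.041687 + 0.0026915) = 1/1.0444 = 0.9575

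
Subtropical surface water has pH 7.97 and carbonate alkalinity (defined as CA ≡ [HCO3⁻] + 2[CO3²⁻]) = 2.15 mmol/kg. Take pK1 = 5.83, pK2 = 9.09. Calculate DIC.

DIC = 2.02 mmol/kg

CA = [HCO3⁻] + 2[CO3²⁻] = (α₁ + 2α₂)·DIC
At pH 7.97: [H⁺]/K1 = 10^-2.14 = 0.0072444, K2/[H⁺] = 10^-1.12 = 0.075858
α₁ = 1/(1 + 0.0072444 + 0.075858) = 1/1.0831 = 0.9233; α₂ = α₁·K2/[H⁺] = 0.07004
α₁ + 2α₂ = 1.0633
DIC = CA / (α₁ + 2α₂) = 2.15 / 1.0633 = 2.02 mmol/kg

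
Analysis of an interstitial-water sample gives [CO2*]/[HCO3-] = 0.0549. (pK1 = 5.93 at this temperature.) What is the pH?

pH = 7.19

From K1 = [H⁺][HCO3-]/[CO2*]:  pH = pK1 − log₁₀([CO2*]/[HCO3-])
log₁₀(0.0549) = -1.260
pH = 5.93 − (-1.260) = 7.19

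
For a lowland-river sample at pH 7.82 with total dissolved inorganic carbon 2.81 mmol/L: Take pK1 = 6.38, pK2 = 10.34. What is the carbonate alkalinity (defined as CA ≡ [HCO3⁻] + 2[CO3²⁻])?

CA = [HCO3⁻] + 2[CO3²⁻] = (α₁ + 2α₂)·DIC
At pH 7.82: [H⁺]/K1 = 10^-1.44 = 0.036308, K2/[H⁺] = 10^-2.52 = 0.0030200
α₁ = 1/(1 + 0.036308 + 0.0030200) = 1/1.0393 = 0.9622; α₂ = α₁·K2/[H⁺] = 0.002906
α₁ + 2α₂ = 0.9680
CA = 0.9680 × 2.81 = 2.72 mmol/L

CA = 2.72 mmol/L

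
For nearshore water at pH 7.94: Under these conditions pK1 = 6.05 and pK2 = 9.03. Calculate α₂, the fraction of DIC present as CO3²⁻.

α₂ = 0.0743

α₂ = 1 / (1 + [H⁺]/K2 + [H⁺]²/(K1K2)) = 1 / (1 + 10^+1.09 + 10^-0.80)
   = 1 / (1 + 12.303 + 0.15849) = 1/13.461 = 0.07429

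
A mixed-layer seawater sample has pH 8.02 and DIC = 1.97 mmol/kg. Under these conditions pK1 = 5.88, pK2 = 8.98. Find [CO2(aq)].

[CO2*] = 12.8 μmol/kg

α₀ = 1 / (1 + K1/[H⁺] + K1K2/[H⁺]²) = 1 / (1 + 10^+2.14 + 10^+1.18)
   = 1 / (1 + 138.04 + 15.136) = 1/154.17 = 0.006486
[CO2*] = α₀ × DIC = 0.006486 × 1.97 = 0.0128 mmol/kg = 12.8 μmol/kg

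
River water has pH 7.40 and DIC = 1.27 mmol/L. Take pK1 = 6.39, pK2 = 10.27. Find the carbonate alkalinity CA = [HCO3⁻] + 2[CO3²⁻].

CA = [HCO3⁻] + 2[CO3²⁻] = (α₁ + 2α₂)·DIC
At pH 7.40: [H⁺]/K1 = 10^-1.01 = 0.097724, K2/[H⁺] = 10^-2.87 = 0.0013490
α₁ = 1/(1 + 0.097724 + 0.0013490) = 1/1.0991 = 0.9099; α₂ = α₁·K2/[H⁺] = 0.001227
α₁ + 2α₂ = 0.9123
CA = 0.9123 × 1.27 = 1.16 mmol/L

CA = 1.16 mmol/L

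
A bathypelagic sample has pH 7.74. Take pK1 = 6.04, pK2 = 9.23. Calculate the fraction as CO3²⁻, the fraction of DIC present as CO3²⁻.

α₂ = 1 / (1 + [H⁺]/K2 + [H⁺]²/(K1K2)) = 1 / (1 + 10^+1.49 + 10^-0.21)
   = 1 / (1 + 30.903 + 0.61660) = 1/32.520 = 0.03075

α₂ = 0.0308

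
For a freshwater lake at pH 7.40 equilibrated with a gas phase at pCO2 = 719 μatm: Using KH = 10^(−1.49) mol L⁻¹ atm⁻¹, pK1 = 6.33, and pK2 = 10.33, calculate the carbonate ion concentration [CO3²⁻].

[CO3²⁻] = 0.321 μmol/L

[CO2*] = KH · pCO2 = 10^(−1.49) × 719×10^-6 = 2.327×10^-5 mol/L
α₀ = 1/(1 + K1/[H⁺] + K1K2/[H⁺]²) = 1/(1 + 10^+1.07 + 10^-1.86) = 0.07835
DIC = [CO2*]/α₀ = 2.327×10^-5 / 0.07835 = 0.2969 mmol/L
[CO3²⁻] = α₂·DIC; α₂ = 0.001082, so [CO3²⁻] = 0.001082 × 0.2969 = 0.000321 mmol/L = 0.321 μmol/L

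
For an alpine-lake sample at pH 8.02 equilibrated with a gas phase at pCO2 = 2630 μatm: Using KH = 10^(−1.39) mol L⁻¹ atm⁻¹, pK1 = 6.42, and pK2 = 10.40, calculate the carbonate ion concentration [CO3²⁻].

[CO2*] = KH · pCO2 = 10^(−1.39) × 2630×10^-6 = 1.071×10^-4 mol/L
α₀ = 1/(1 + K1/[H⁺] + K1K2/[H⁺]²) = 1/(1 + 10^+1.60 + 10^-0.78) = 0.02440
DIC = [CO2*]/α₀ = 1.071×10^-4 / 0.02440 = 4.390 mmol/L
[CO3²⁻] = α₂·DIC; α₂ = 0.004050, so [CO3²⁻] = 0.004050 × 4.390 = 0.0178 mmol/L = 17.8 μmol/L

[CO3²⁻] = 17.8 μmol/L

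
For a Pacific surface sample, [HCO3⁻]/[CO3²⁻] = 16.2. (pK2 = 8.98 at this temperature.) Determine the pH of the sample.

From K2 = [H⁺][CO3²⁻]/[HCO3⁻]:  pH = pK2 − log₁₀([HCO3⁻]/[CO3²⁻])
log₁₀(16.2) = +1.210
pH = 8.98 − (+1.210) = 7.77

pH = 7.77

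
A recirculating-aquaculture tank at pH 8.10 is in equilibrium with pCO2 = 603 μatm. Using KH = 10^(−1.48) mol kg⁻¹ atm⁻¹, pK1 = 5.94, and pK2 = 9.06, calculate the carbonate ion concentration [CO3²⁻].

[CO2*] = KH · pCO2 = 10^(−1.48) × 603×10^-6 = 1.997×10^-5 mol/kg
α₀ = 1/(1 + K1/[H⁺] + K1K2/[H⁺]²) = 1/(1 + 10^+2.16 + 10^+1.20) = 0.006196
DIC = [CO2*]/α₀ = 1.997×10^-5 / 0.006196 = 3.223 mmol/kg
[CO3²⁻] = α₂·DIC; α₂ = 0.09820, so [CO3²⁻] = 0.09820 × 3.223 = 0.316 mmol/kg

[CO3²⁻] = 0.316 mmol/kg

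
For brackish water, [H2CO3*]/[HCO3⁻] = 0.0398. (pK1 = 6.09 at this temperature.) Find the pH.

From K1 = [H⁺][HCO3⁻]/[H2CO3*]:  pH = pK1 − log₁₀([H2CO3*]/[HCO3⁻])
log₁₀(0.0398) = -1.400
pH = 6.09 − (-1.400) = 7.49

pH = 7.49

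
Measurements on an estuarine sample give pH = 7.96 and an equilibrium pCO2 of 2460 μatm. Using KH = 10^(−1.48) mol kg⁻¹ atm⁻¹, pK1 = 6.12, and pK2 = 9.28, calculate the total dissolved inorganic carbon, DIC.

[CO2*] = KH · pCO2 = 10^(−1.48) × 2460×10^-6 = 8.146×10^-5 mol/kg
α₀ = 1/(1 + K1/[H⁺] + K1K2/[H⁺]²) = 1/(1 + 10^+1.84 + 10^+0.52) = 0.01361
DIC = [CO2*]/α₀ = 8.146×10^-5 / 0.01361 = 5.99 mmol/kg

DIC = 5.99 mmol/kg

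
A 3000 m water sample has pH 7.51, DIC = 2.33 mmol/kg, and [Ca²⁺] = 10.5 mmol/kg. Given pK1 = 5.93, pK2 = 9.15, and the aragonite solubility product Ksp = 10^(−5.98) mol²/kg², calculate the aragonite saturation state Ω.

α₂ = 1 / (1 + [H⁺]/K2 + [H⁺]²/(K1K2)) = 1 / (1 + 10^+1.64 + 10^+0.06)
   = 1 / (1 + 43.652 + 1.1482) = 1/45.800 = 0.02183
[CO3²⁻] = α₂ × DIC = 0.02183 × 2.33 = 0.05087 mmol/kg
Ksp = 10^(−5.98) = 1.047×10^-6
Ω = [Ca²⁺][CO3²⁻]/Ksp = (10.5×10^-3)(5.087×10^-5) / 1.047×10^-6 = 0.510

Ω = 0.510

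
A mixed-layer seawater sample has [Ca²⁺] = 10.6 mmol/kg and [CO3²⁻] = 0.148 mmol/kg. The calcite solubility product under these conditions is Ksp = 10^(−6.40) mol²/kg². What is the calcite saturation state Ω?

Ksp = 10^(−6.40) = 3.981×10^-7
Ω = [Ca²⁺][CO3²⁻]/Ksp = (10.6×10^-3)(0.148×10^-3) / 3.981×10^-7 = 3.94

Ω = 3.94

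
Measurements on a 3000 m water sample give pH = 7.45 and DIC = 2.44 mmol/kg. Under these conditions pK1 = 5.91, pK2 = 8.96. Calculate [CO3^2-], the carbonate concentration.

[CO3²⁻] = 0.0712 mmol/kg

α₂ = 1 / (1 + [H⁺]/K2 + [H⁺]²/(K1K2)) = 1 / (1 + 10^+1.51 + 10^-0.03)
   = 1 / (1 + 32.359 + 0.93325) = 1/34.293 = 0.02916
[CO3²⁻] = α₂ × DIC = 0.02916 × 2.44 = 0.0712 mmol/kg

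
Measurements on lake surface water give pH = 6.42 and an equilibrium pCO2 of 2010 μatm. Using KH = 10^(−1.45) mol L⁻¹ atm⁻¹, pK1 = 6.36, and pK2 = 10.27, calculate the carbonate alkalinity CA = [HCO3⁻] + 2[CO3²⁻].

CA = 0.0819 mmol/L

[CO2*] = KH · pCO2 = 10^(−1.45) × 2010×10^-6 = 7.132×10^-5 mol/L
α₀ = 1/(1 + K1/[H⁺] + K1K2/[H⁺]²) = 1/(1 + 10^+0.06 + 10^-3.79) = 0.4655
DIC = [CO2*]/α₀ = 7.132×10^-5 / 0.4655 = 0.1532 mmol/L
CA = (α₁ + 2α₂)·DIC = (0.5344 + 2×7.549×10^-5) × 0.1532 = 0.0819 mmol/L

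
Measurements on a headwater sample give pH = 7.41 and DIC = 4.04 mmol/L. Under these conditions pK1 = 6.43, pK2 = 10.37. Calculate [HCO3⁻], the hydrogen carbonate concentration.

[HCO3⁻] = 3.65 mmol/L

α₁ = 1 / (1 + [H⁺]/K1 + K2/[H⁺]) = 1 / (1 + 10^-0.98 + 10^-2.96)
   = 1 / (1 + 0.10471 + 0.0010965) = 1/1.1058 = 0.9043
[HCO3⁻] = α₁ × DIC = 0.9043 × 4.04 = 3.65 mmol/L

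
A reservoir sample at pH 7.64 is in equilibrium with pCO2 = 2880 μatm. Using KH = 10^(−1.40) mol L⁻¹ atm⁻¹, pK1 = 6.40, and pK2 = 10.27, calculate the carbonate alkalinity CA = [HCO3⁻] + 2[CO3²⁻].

[CO2*] = KH · pCO2 = 10^(−1.40) × 2880×10^-6 = 1.147×10^-4 mol/L
α₀ = 1/(1 + K1/[H⁺] + K1K2/[H⁺]²) = 1/(1 + 10^+1.24 + 10^-1.39) = 0.05429
DIC = [CO2*]/α₀ = 1.147×10^-4 / 0.05429 = 2.112 mmol/L
CA = (α₁ + 2α₂)·DIC = (0.9435 + 2×0.002212) × 2.112 = 2.00 mmol/L

CA = 2.00 mmol/L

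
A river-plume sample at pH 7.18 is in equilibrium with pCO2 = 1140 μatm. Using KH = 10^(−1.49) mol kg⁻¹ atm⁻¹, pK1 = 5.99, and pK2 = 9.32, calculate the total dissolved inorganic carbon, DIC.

[CO2*] = KH · pCO2 = 10^(−1.49) × 1140×10^-6 = 3.689×10^-5 mol/kg
α₀ = 1/(1 + K1/[H⁺] + K1K2/[H⁺]²) = 1/(1 + 10^+1.19 + 10^-0.95) = 0.06024
DIC = [CO2*]/α₀ = 3.689×10^-5 / 0.06024 = 0.612 mmol/kg

DIC = 0.612 mmol/kg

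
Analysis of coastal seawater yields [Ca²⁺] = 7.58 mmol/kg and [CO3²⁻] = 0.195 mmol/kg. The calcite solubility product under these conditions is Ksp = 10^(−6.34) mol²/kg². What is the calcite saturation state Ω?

Ω = 3.23

Ksp = 10^(−6.34) = 4.571×10^-7
Ω = [Ca²⁺][CO3²⁻]/Ksp = (7.58×10^-3)(0.195×10^-3) / 4.571×10^-7 = 3.23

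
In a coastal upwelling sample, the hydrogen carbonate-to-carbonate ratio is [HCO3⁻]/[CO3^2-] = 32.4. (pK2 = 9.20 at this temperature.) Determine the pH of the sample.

From K2 = [H⁺][CO3^2-]/[HCO3⁻]:  pH = pK2 − log₁₀([HCO3⁻]/[CO3^2-])
log₁₀(32.4) = +1.511
pH = 9.20 − (+1.511) = 7.69

pH = 7.69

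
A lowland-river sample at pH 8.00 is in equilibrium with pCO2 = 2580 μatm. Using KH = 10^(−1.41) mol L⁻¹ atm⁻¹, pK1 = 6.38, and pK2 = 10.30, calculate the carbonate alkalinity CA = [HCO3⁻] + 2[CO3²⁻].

CA = 4.23 mmol/L

[CO2*] = KH · pCO2 = 10^(−1.41) × 2580×10^-6 = 1.004×10^-4 mol/L
α₀ = 1/(1 + K1/[H⁺] + K1K2/[H⁺]²) = 1/(1 + 10^+1.62 + 10^-0.68) = 0.02331
DIC = [CO2*]/α₀ = 1.004×10^-4 / 0.02331 = 4.306 mmol/L
CA = (α₁ + 2α₂)·DIC = (0.9718 + 2×0.004871) × 4.306 = 4.23 mmol/L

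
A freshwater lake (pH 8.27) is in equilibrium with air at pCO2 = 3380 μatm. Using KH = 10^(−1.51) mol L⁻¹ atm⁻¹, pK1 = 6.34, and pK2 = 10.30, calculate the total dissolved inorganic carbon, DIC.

DIC = 9.08 mmol/L

[CO2*] = KH · pCO2 = 10^(−1.51) × 3380×10^-6 = 1.045×10^-4 mol/L
α₀ = 1/(1 + K1/[H⁺] + K1K2/[H⁺]²) = 1/(1 + 10^+1.93 + 10^-0.10) = 0.01151
DIC = [CO2*]/α₀ = 1.045×10^-4 / 0.01151 = 9.08 mmol/L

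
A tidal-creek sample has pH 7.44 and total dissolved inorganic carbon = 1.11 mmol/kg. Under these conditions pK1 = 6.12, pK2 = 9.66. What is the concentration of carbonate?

[CO3²⁻] = 6.35 μmol/kg

α₂ = 1 / (1 + [H⁺]/K2 + [H⁺]²/(K1K2)) = 1 / (1 + 10^+2.22 + 10^+0.90)
   = 1 / (1 + 165.96 + 7.9433) = 1/174.90 = 0.005717
[CO3²⁻] = α₂ × DIC = 0.005717 × 1.11 = 0.00635 mmol/kg = 6.35 μmol/kg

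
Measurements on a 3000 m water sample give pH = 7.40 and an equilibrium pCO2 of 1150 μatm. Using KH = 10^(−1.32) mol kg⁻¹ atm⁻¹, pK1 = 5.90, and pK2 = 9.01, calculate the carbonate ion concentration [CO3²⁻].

[CO2*] = KH · pCO2 = 10^(−1.32) × 1150×10^-6 = 5.504×10^-5 mol/kg
α₀ = 1/(1 + K1/[H⁺] + K1K2/[H⁺]²) = 1/(1 + 10^+1.50 + 10^-0.11) = 0.02994
DIC = [CO2*]/α₀ = 5.504×10^-5 / 0.02994 = 1.838 mmol/kg
[CO3²⁻] = α₂·DIC; α₂ = 0.02324, so [CO3²⁻] = 0.02324 × 1.838 = 0.0427 mmol/kg

[CO3²⁻] = 0.0427 mmol/kg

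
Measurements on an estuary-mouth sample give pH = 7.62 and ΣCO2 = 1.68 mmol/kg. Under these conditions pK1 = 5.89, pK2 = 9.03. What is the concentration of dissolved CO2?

α₀ = 1 / (1 + K1/[H⁺] + K1K2/[H⁺]²) = 1 / (1 + 10^+1.73 + 10^+0.32)
   = 1 / (1 + 53.703 + 2.0893) = 1/56.792 = 0.01761
[CO2*] = α₀ × DIC = 0.01761 × 1.68 = 0.0296 mmol/kg

[CO2*] = 0.0296 mmol/kg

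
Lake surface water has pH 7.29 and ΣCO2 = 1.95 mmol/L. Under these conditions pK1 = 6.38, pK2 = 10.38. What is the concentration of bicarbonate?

α₁ = 1 / (1 + [H⁺]/K1 + K2/[H⁺]) = 1 / (1 + 10^-0.91 + 10^-3.09)
   = 1 / (1 + 0.12303 + 0.00081283) = 1/1.1238 = 0.8898
[HCO3⁻] = α₁ × DIC = 0.8898 × 1.95 = 1.74 mmol/L

[HCO3⁻] = 1.74 mmol/L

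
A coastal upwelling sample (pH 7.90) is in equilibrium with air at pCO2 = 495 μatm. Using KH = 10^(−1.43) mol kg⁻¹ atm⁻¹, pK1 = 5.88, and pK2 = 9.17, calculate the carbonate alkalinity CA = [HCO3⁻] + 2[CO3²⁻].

CA = 2.13 mmol/kg

[CO2*] = KH · pCO2 = 10^(−1.43) × 495×10^-6 = 1.839×10^-5 mol/kg
α₀ = 1/(1 + K1/[H⁺] + K1K2/[H⁺]²) = 1/(1 + 10^+2.02 + 10^+0.75) = 0.008982
DIC = [CO2*]/α₀ = 1.839×10^-5 / 0.008982 = 2.048 mmol/kg
CA = (α₁ + 2α₂)·DIC = (0.9405 + 2×0.05051) × 2.048 = 2.13 mmol/kg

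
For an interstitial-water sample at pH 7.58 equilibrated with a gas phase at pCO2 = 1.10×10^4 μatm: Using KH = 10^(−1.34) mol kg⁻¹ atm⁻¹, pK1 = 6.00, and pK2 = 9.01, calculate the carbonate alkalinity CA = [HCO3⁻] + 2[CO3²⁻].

[CO2*] = KH · pCO2 = 10^(−1.34) × 1.10×10^4×10^-6 = 5.028×10^-4 mol/kg
α₀ = 1/(1 + K1/[H⁺] + K1K2/[H⁺]²) = 1/(1 + 10^+1.58 + 10^+0.15) = 0.02473
DIC = [CO2*]/α₀ = 5.028×10^-4 / 0.02473 = 20.33 mmol/kg
CA = (α₁ + 2α₂)·DIC = (0.9403 + 2×0.03494) × 20.33 = 20.5 mmol/kg

CA = 20.5 mmol/kg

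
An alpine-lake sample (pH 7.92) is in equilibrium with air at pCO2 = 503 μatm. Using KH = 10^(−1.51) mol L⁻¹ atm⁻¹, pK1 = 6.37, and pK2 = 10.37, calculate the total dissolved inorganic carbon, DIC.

[CO2*] = KH · pCO2 = 10^(−1.51) × 503×10^-6 = 1.554×10^-5 mol/L
α₀ = 1/(1 + K1/[H⁺] + K1K2/[H⁺]²) = 1/(1 + 10^+1.55 + 10^-0.90) = 0.02732
DIC = [CO2*]/α₀ = 1.554×10^-5 / 0.02732 = 0.569 mmol/L

DIC = 0.569 mmol/L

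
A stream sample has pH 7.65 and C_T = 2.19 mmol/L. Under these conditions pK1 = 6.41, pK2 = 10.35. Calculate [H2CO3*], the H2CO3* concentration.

α₀ = 1 / (1 + K1/[H⁺] + K1K2/[H⁺]²) = 1 / (1 + 10^+1.24 + 10^-1.46)
   = 1 / (1 + 17.378 + 0.034674) = 1/18.413 = 0.05431
[CO2*] = α₀ × DIC = 0.05431 × 2.19 = 0.119 mmol/L

[CO2*] = 0.119 mmol/L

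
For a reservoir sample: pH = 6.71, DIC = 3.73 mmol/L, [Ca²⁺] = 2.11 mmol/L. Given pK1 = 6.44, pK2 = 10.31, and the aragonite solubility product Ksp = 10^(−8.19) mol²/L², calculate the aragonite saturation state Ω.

Ω = 0.199

α₂ = 1 / (1 + [H⁺]/K2 + [H⁺]²/(K1K2)) = 1 / (1 + 10^+3.60 + 10^+3.33)
   = 1 / (1 + 3981.1 + 2138.0) = 1/6120.0 = 0.0001634
[CO3²⁻] = α₂ × DIC = 0.0001634 × 3.73 = 0.0006095 mmol/L = 0.6095 μmol/L
Ksp = 10^(−8.19) = 6.457×10^-9
Ω = [Ca²⁺][CO3²⁻]/Ksp = (2.11×10^-3)(6.095×10^-7) / 6.457×10^-9 = 0.199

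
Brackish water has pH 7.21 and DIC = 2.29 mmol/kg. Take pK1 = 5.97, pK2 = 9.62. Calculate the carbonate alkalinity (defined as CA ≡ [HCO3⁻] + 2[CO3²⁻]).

CA = [HCO3⁻] + 2[CO3²⁻] = (α₁ + 2α₂)·DIC
At pH 7.21: [H⁺]/K1 = 10^-1.24 = 0.057544, K2/[H⁺] = 10^-2.41 = 0.0038905
α₁ = 1/(1 + 0.057544 + 0.0038905) = 1/1.0614 = 0.9421; α₂ = α₁·K2/[H⁺] = 0.003665
α₁ + 2α₂ = 0.9495
CA = 0.9495 × 2.29 = 2.17 mmol/kg

CA = 2.17 mmol/kg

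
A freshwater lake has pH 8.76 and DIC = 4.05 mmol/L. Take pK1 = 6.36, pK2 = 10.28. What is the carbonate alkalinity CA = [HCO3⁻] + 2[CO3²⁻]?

CA = 4.15 mmol/L

CA = [HCO3⁻] + 2[CO3²⁻] = (α₁ + 2α₂)·DIC
At pH 8.76: [H⁺]/K1 = 10^-2.40 = 0.0039811, K2/[H⁺] = 10^-1.52 = 0.030200
α₁ = 1/(1 + 0.0039811 + 0.030200) = 1/1.0342 = 0.9669; α₂ = α₁·K2/[H⁺] = 0.02920
α₁ + 2α₂ = 1.0254
CA = 1.0254 × 4.05 = 4.15 mmol/L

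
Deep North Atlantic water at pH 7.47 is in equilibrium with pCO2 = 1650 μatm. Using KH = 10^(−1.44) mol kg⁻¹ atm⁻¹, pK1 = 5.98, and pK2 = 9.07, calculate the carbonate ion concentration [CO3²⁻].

[CO2*] = KH · pCO2 = 10^(−1.44) × 1650×10^-6 = 5.991×10^-5 mol/kg
α₀ = 1/(1 + K1/[H⁺] + K1K2/[H⁺]²) = 1/(1 + 10^+1.49 + 10^-0.11) = 0.03060
DIC = [CO2*]/α₀ = 5.991×10^-5 / 0.03060 = 1.958 mmol/kg
[CO3²⁻] = α₂·DIC; α₂ = 0.02375, so [CO3²⁻] = 0.02375 × 1.958 = 0.0465 mmol/kg

[CO3²⁻] = 0.0465 mmol/kg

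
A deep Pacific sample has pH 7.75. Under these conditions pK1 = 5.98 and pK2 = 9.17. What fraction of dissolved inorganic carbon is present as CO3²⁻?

α₂ = 1 / (1 + [H⁺]/K2 + [H⁺]²/(K1K2)) = 1 / (1 + 10^+1.42 + 10^-0.35)
   = 1 / (1 + 26.303 + 0.44668) = 1/27.749 = 0.03604

α₂ = 0.0360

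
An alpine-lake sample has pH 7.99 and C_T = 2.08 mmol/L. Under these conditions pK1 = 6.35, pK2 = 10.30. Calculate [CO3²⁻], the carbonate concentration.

α₂ = 1 / (1 + [H⁺]/K2 + [H⁺]²/(K1K2)) = 1 / (1 + 10^+2.31 + 10^+0.67)
   = 1 / (1 + 204.17 + 4.6774) = 1/209.85 = 0.004765
[CO3²⁻] = α₂ × DIC = 0.004765 × 2.08 = 0.00991 mmol/L = 9.91 μmol/L

[CO3²⁻] = 9.91 μmol/L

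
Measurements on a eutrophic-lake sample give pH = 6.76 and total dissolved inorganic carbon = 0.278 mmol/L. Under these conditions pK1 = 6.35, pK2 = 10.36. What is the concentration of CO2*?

[CO2*] = 0.0778 mmol/L

α₀ = 1 / (1 + K1/[H⁺] + K1K2/[H⁺]²) = 1 / (1 + 10^+0.41 + 10^-3.19)
   = 1 / (1 + 2.5704 + 0.00064565) = 1/3.5710 = 0.2800
[CO2*] = α₀ × DIC = 0.2800 × 0.278 = 0.0778 mmol/L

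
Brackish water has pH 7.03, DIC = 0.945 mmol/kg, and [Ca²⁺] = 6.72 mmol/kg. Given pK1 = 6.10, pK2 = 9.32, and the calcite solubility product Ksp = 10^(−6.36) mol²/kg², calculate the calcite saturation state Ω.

α₂ = 1 / (1 + [H⁺]/K2 + [H⁺]²/(K1K2)) = 1 / (1 + 10^+2.29 + 10^+1.36)
   = 1 / (1 + 194.98 + 22.909) = 1/218.89 = 0.004568
[CO3²⁻] = α₂ × DIC = 0.004568 × 0.945 = 0.004317 mmol/kg = 4.317 μmol/kg
Ksp = 10^(−6.36) = 4.365×10^-7
Ω = [Ca²⁺][CO3²⁻]/Ksp = (6.72×10^-3)(4.317×10^-6) / 4.365×10^-7 = 0.0665

Ω = 0.0665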